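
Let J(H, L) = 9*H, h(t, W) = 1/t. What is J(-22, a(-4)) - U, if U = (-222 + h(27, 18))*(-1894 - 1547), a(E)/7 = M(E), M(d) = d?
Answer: -6875753/9 ≈ -7.6397e+5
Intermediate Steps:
a(E) = 7*E
U = 6873971/9 (U = (-222 + 1/27)*(-1894 - 1547) = (-222 + 1/27)*(-3441) = -5993/27*(-3441) = 6873971/9 ≈ 7.6377e+5)
J(-22, a(-4)) - U = 9*(-22) - 1*6873971/9 = -198 - 6873971/9 = -6875753/9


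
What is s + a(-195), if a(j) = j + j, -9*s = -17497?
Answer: 13987/9 ≈ 1554.1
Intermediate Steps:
s = 17497/9 (s = -⅑*(-17497) = 17497/9 ≈ 1944.1)
a(j) = 2*j
s + a(-195) = 17497/9 + 2*(-195) = 17497/9 - 390 = 13987/9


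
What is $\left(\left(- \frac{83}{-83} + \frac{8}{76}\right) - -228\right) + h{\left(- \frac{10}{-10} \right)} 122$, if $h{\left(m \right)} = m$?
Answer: $\frac{6671}{19} \approx 351.11$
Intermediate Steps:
$\left(\left(- \frac{83}{-83} + \frac{8}{76}\right) - -228\right) + h{\left(- \frac{10}{-10} \right)} 122 = \left(\left(- \frac{83}{-83} + \frac{8}{76}\right) - -228\right) + - \frac{10}{-10} \cdot 122 = \left(\left(\left(-83\right) \left(- \frac{1}{83}\right) + 8 \cdot \frac{1}{76}\right) + 228\right) + \left(-10\right) \left(- \frac{1}{10}\right) 122 = \left(\left(1 + \frac{2}{19}\right) + 228\right) + 1 \cdot 122 = \left(\frac{21}{19} + 228\right) + 122 = \frac{4353}{19} + 122 = \frac{6671}{19}$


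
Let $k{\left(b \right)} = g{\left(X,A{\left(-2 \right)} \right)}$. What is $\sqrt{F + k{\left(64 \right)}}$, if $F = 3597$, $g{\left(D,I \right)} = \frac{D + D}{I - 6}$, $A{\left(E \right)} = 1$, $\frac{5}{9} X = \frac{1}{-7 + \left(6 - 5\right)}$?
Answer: $\frac{6 \sqrt{2498}}{5} \approx 59.976$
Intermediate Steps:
$X = - \frac{3}{10}$ ($X = \frac{9}{5 \left(-7 + \left(6 - 5\right)\right)} = \frac{9}{5 \left(-7 + 1\right)} = \frac{9}{5 \left(-6\right)} = \frac{9}{5} \left(- \frac{1}{6}\right) = - \frac{3}{10} \approx -0.3$)
$g{\left(D,I \right)} = \frac{2 D}{-6 + I}$
$k{\left(b \right)} = \frac{3}{25}$ ($k{\left(b \right)} = 2 \left(- \frac{3}{10}\right) \frac{1}{-6 + 1} = 2 \left(- \frac{3}{10}\right) \frac{1}{-5} = 2 \left(- \frac{3}{10}\right) \left(- \frac{1}{5}\right) = \frac{3}{25}$)
$\sqrt{F + k{\left(64 \right)}} = \sqrt{3597 + \frac{3}{25}} = \sqrt{\frac{89928}{25}} = \frac{6 \sqrt{2498}}{5}$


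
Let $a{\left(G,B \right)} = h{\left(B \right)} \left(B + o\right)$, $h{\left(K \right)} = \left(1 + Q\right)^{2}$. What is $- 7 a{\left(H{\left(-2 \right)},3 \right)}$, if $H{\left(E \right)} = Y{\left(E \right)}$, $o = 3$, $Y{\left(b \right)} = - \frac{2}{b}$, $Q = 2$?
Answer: $-378$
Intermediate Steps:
$H{\left(E \right)} = - \frac{2}{E}$
$h{\left(K \right)} = 9$ ($h{\left(K \right)} = \left(1 + 2\right)^{2} = 3^{2} = 9$)
$a{\left(G,B \right)} = 27 + 9 B$ ($a{\left(G,B \right)} = 9 \left(B + 3\right) = 9 \left(3 + B\right) = 27 + 9 B$)
$- 7 a{\left(H{\left(-2 \right)},3 \right)} = - 7 \left(27 + 9 \cdot 3\right) = - 7 \left(27 + 27\right) = \left(-7\right) 54 = -378$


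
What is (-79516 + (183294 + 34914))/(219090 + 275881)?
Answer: 138692/494971 ≈ 0.28020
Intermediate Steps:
(-79516 + (183294 + 34914))/(219090 + 275881) = (-79516 + 218208)/494971 = 138692*(1/494971) = 138692/494971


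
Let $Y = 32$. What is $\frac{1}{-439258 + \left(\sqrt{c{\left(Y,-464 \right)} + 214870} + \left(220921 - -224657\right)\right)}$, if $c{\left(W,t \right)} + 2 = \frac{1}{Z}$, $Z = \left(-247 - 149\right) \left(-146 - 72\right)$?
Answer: $\frac{109118592}{685919676499} - \frac{6 \sqrt{44480801042590}}{3429598382495} \approx 0.00014742$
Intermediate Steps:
$Z = 86328$ ($Z = \left(-396\right) \left(-218\right) = 86328$)
$c{\left(W,t \right)} = - \frac{172655}{86328}$ ($c{\left(W,t \right)} = -2 + \frac{1}{86328} = - \frac{172655}{86328}$)
$\frac{1}{-439258 + \left(\sqrt{c{\left(Y,-464 \right)} + 214870} + \left(220921 - -224657\right)\right)} = \frac{1}{-439258 + \left(\sqrt{- \frac{172655}{86328} + 214870} + \left(220921 - -224657\right)\right)} = \frac{1}{-439258 + \left(\sqrt{\frac{18549124705}{86328}} + \left(220921 + 224657\right)\right)} = \frac{1}{-439258 + \left(\frac{\sqrt{44480801042590}}{14388} + 445578\right)} = \frac{1}{-439258 + \left(445578 + \frac{\sqrt{44480801042590}}{14388}\right)} = \frac{1}{6320 + \frac{\sqrt{44480801042590}}{14388}}$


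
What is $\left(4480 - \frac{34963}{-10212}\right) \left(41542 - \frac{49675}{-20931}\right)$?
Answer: $\frac{39812805337863271}{213747372} \approx 1.8626 \cdot 10^{8}$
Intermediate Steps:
$\left(4480 - \frac{34963}{-10212}\right) \left(41542 - \frac{49675}{-20931}\right) = \left(4480 - - \frac{34963}{10212}\right) \left(41542 - - \frac{49675}{20931}\right) = \left(4480 + \frac{34963}{10212}\right) \left(41542 + \frac{49675}{20931}\right) = \frac{45784723}{10212} \cdot \frac{869565277}{20931} = \frac{39812805337863271}{213747372}$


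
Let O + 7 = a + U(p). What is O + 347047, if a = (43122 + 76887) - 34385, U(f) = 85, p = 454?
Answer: 432749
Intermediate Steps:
a = 85624 (a = 120009 - 34385 = 85624)
O = 85702 (O = -7 + (85624 + 85) = -7 + 85709 = 85702)
O + 347047 = 85702 + 347047 = 432749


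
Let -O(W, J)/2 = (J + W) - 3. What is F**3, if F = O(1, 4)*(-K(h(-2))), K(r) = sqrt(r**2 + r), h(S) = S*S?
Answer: 2560*sqrt(5) ≈ 5724.3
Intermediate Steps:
h(S) = S**2
K(r) = sqrt(r + r**2)
O(W, J) = 6 - 2*J - 2*W (O(W, J) = -2*((J + W) - 3) = -2*(-3 + J + W) = 6 - 2*J - 2*W)
F = 8*sqrt(5) (F = (6 - 2*4 - 2*1)*(-sqrt((-2)**2*(1 + (-2)**2))) = (6 - 8 - 2)*(-sqrt(4*(1 + 4))) = -(-4)*sqrt(4*5) = -(-4)*sqrt(20) = -(-4)*2*sqrt(5) = -(-8)*sqrt(5) = 8*sqrt(5) ≈ 17.889)
F**3 = (8*sqrt(5))**3 = 2560*sqrt(5)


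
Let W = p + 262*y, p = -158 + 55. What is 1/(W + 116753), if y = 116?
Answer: 1/147042 ≈ 6.8008e-6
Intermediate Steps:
p = -103
W = 30289 (W = -103 + 262*116 = -103 + 30392 = 30289)
1/(W + 116753) = 1/(30289 + 116753) = 1/147042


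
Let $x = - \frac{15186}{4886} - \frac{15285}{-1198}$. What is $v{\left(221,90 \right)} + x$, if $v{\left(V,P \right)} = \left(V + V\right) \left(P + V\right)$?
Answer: $\frac{402340204709}{2926714} \approx 1.3747 \cdot 10^{5}$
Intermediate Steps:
$v{\left(V,P \right)} = 2 V \left(P + V\right)$
$x = \frac{28244841}{2926714}$ ($x = \left(-15186\right) \frac{1}{4886} - - \frac{15285}{1198} = - \frac{7593}{2443} + \frac{15285}{1198} = \frac{28244841}{2926714} \approx 9.6507$)
$v{\left(221,90 \right)} + x = 2 \cdot 221 \left(90 + 221\right) + \frac{28244841}{2926714} = 2 \cdot 221 \cdot 311 + \frac{28244841}{2926714} = 137462 + \frac{28244841}{2926714} = \frac{402340204709}{2926714}$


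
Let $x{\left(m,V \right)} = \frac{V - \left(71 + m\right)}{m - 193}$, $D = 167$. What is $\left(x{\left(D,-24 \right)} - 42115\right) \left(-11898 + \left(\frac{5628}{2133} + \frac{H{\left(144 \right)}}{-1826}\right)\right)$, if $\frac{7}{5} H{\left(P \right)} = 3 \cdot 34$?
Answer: $\frac{29586510669299068}{59072013} \approx 5.0085 \cdot 10^{8}$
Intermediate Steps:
$H{\left(P \right)} = \frac{510}{7}$ ($H{\left(P \right)} = \frac{5 \cdot 3 \cdot 34}{7} = \frac{5}{7} \cdot 102 = \frac{510}{7}$)
$x{\left(m,V \right)} = \frac{-71 + V - m}{-193 + m}$
$\left(x{\left(D,-24 \right)} - 42115\right) \left(-11898 + \left(\frac{5628}{2133} + \frac{H{\left(144 \right)}}{-1826}\right)\right) = \left(\frac{-71 - 24 - 167}{-193 + 167} - 42115\right) \left(-11898 + \left(\frac{5628}{2133} + \frac{510}{7 \left(-1826\right)}\right)\right) = \left(\frac{-71 - 24 - 167}{-26} - 42115\right) \left(-11898 + \left(5628 \cdot \frac{1}{2133} + \frac{510}{7} \left(- \frac{1}{1826}\right)\right)\right) = \left(\left(- \frac{1}{26}\right) \left(-262\right) - 42115\right) \left(-11898 + \left(\frac{1876}{711} - \frac{255}{6391}\right)\right) = \left(\frac{131}{13} - 42115\right) \left(-11898 + \frac{11808211}{4544001}\right) = \left(- \frac{547364}{13}\right) \left(- \frac{54052715687}{4544001}\right) = \frac{29586510669299068}{59072013}$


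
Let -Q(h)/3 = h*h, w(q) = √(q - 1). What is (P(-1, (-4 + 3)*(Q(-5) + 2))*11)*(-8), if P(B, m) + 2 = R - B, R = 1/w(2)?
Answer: 0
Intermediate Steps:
w(q) = √(-1 + q)
Q(h) = -3*h² (Q(h) = -3*h*h = -3*h²)
R = 1 (R = 1/(√(-1 + 2)) = 1/(√1) = 1/1 = 1)
P(B, m) = -1 - B (P(B, m) = -2 + (1 - B) = -1 - B)
(P(-1, (-4 + 3)*(Q(-5) + 2))*11)*(-8) = ((-1 - 1*(-1))*11)*(-8) = ((-1 + 1)*11)*(-8) = (0*11)*(-8) = 0*(-8) = 0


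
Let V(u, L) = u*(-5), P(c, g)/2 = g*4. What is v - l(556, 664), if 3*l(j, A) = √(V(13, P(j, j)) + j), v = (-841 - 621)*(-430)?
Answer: 628660 - √491/3 ≈ 6.2865e+5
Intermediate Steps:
P(c, g) = 8*g (P(c, g) = 2*(g*4) = 2*(4*g) = 8*g)
v = 628660 (v = -1462*(-430) = 628660)
V(u, L) = -5*u
l(j, A) = √(-65 + j)/3 (l(j, A) = √(-5*13 + j)/3 = √(-65 + j)/3)
v - l(556, 664) = 628660 - √(-65 + 556)/3 = 628660 - √491/3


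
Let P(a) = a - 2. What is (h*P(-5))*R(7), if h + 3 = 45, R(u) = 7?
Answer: -2058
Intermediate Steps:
P(a) = -2 + a
h = 42 (h = -3 + 45 = 42)
(h*P(-5))*R(7) = (42*(-2 - 5))*7 = (42*(-7))*7 = -294*7 = -2058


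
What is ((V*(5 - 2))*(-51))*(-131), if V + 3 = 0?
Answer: -60129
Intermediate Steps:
V = -3 (V = -3 + 0 = -3)
((V*(5 - 2))*(-51))*(-131) = (-3*(5 - 2)*(-51))*(-131) = (-3*3*(-51))*(-131) = -9*(-51)*(-131) = 459*(-131) = -60129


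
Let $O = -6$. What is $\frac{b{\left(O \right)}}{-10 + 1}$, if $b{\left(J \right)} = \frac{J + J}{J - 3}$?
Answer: $- \frac{4}{27} \approx -0.14815$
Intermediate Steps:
$b{\left(J \right)} = \frac{2 J}{-3 + J}$
$\frac{b{\left(O \right)}}{-10 + 1} = \frac{2 \left(-6\right) \frac{1}{-3 - 6}}{-10 + 1} = \frac{2 \left(-6\right) \frac{1}{-9}}{-9} = 2 \left(-6\right) \left(- \frac{1}{9}\right) \left(- \frac{1}{9}\right) = \frac{4}{3} \left(- \frac{1}{9}\right) = - \frac{4}{27}$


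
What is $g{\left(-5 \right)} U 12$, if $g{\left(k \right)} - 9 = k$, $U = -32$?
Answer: $-1536$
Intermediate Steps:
$g{\left(k \right)} = 9 + k$
$g{\left(-5 \right)} U 12 = \left(9 - 5\right) \left(-32\right) 12 = 4 \left(-32\right) 12 = \left(-128\right) 12 = -1536$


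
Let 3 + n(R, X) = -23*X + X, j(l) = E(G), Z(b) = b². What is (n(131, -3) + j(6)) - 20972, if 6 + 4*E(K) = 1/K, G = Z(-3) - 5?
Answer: -334567/16 ≈ -20910.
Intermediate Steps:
G = 4 (G = (-3)² - 5 = 9 - 5 = 4)
E(K) = -3/2 + 1/(4*K)
j(l) = -23/16 (j(l) = (¼)*(1 - 6*4)/4 = (¼)*(¼)*(1 - 24) = (¼)*(¼)*(-23) = -23/16)
n(R, X) = -3 - 22*X (n(R, X) = -3 + (-23*X + X) = -3 - 22*X)
(n(131, -3) + j(6)) - 20972 = ((-3 - 22*(-3)) - 23/16) - 20972 = ((-3 + 66) - 23/16) - 20972 = (63 - 23/16) - 20972 = 985/16 - 20972 = -334567/16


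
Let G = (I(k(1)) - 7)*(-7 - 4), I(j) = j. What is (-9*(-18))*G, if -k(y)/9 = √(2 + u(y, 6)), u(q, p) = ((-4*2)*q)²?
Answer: 12474 + 16038*√66 ≈ 1.4277e+5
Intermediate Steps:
u(q, p) = 64*q² (u(q, p) = (-8*q)² = 64*q²)
k(y) = -9*√(2 + 64*y²)
G = 77 + 99*√66 (G = (-9*√(2 + 64*1²) - 7)*(-7 - 4) = (-9*√(2 + 64*1) - 7)*(-11) = (-9*√(2 + 64) - 7)*(-11) = (-9*√66 - 7)*(-11) = (-7 - 9*√66)*(-11) = 77 + 99*√66 ≈ 881.28)
(-9*(-18))*G = (-9*(-18))*(77 + 99*√66) = 162*(77 + 99*√66) = 12474 + 16038*√66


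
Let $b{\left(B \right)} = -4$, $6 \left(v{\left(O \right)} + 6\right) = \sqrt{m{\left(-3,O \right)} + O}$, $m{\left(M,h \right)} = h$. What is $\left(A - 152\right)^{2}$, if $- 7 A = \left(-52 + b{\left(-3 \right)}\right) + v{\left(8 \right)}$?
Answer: $\frac{9048064}{441} \approx 20517.0$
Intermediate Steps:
$v{\left(O \right)} = -6 + \frac{\sqrt{2} \sqrt{O}}{6}$ ($v{\left(O \right)} = -6 + \frac{\sqrt{O + O}}{6} = -6 + \frac{\sqrt{2 O}}{6} = -6 + \frac{\sqrt{2} \sqrt{O}}{6}$)
$A = \frac{184}{21}$ ($A = - \frac{\left(-52 - 4\right) - \left(6 - \frac{\sqrt{2} \sqrt{8}}{6}\right)}{7} = - \frac{-56 - \left(6 - \frac{\sqrt{2} \cdot 2 \sqrt{2}}{6}\right)}{7} = - \frac{-56 + \left(-6 + \frac{2}{3}\right)}{7} = - \frac{-56 - \frac{16}{3}}{7} = \left(- \frac{1}{7}\right) \left(- \frac{184}{3}\right) = \frac{184}{21} \approx 8.7619$)
$\left(A - 152\right)^{2} = \left(\frac{184}{21} - 152\right)^{2} = \left(- \frac{3008}{21}\right)^{2} = \frac{9048064}{441}$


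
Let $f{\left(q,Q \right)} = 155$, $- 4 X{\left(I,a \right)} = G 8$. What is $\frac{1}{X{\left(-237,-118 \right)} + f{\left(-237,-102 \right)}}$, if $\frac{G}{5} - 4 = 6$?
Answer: $\frac{1}{55} \approx 0.018182$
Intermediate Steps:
$G = 50$ ($G = 20 + 5 \cdot 6 = 20 + 30 = 50$)
$X{\left(I,a \right)} = -100$ ($X{\left(I,a \right)} = - \frac{50 \cdot 8}{4} = \left(- \frac{1}{4}\right) 400 = -100$)
$\frac{1}{X{\left(-237,-118 \right)} + f{\left(-237,-102 \right)}} = \frac{1}{-100 + 155} = \frac{1}{55}$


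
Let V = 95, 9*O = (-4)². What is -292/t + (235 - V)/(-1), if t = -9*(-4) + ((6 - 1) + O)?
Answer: -56528/385 ≈ -146.83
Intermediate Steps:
O = 16/9 (O = (⅑)*(-4)² = (⅑)*16 = 16/9 ≈ 1.7778)
t = 385/9 (t = -9*(-4) + ((6 - 1) + 16/9) = 36 + (5 + 16/9) = 36 + 61/9 = 385/9 ≈ 42.778)
-292/t + (235 - V)/(-1) = -292/385/9 + (235 - 1*95)/(-1) = -292*9/385 + (235 - 95)*(-1) = -2628/385 + 140*(-1) = -2628/385 - 140 = -56528/385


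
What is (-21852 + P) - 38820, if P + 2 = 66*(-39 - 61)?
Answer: -67274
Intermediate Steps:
P = -6602 (P = -2 + 66*(-39 - 61) = -2 + 66*(-100) = -2 - 6600 = -6602)
(-21852 + P) - 38820 = (-21852 - 6602) - 38820 = -28454 - 38820 = -67274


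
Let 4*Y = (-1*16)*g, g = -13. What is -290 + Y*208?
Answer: 10526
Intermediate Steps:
Y = 52 (Y = (-1*16*(-13))/4 = (-16*(-13))/4 = (¼)*208 = 52)
-290 + Y*208 = -290 + 52*208 = -290 + 10816 = 10526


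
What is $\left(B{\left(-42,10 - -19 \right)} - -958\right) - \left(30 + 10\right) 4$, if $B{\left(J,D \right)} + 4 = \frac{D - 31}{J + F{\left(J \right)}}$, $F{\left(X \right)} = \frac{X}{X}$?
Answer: $\frac{32556}{41} \approx 794.05$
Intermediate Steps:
$F{\left(X \right)} = 1$
$B{\left(J,D \right)} = -4 + \frac{-31 + D}{1 + J}$ ($B{\left(J,D \right)} = -4 + \frac{D - 31}{J + 1} = -4 + \frac{-31 + D}{1 + J}$)
$\left(B{\left(-42,10 - -19 \right)} - -958\right) - \left(30 + 10\right) 4 = \left(\frac{-35 + \left(10 - -19\right) - -168}{1 - 42} - -958\right) - \left(30 + 10\right) 4 = \left(\frac{-35 + \left(10 + 19\right) + 168}{-41} + 958\right) - 40 \cdot 4 = \left(- \frac{-35 + 29 + 168}{41} + 958\right) - 160 = \left(\left(- \frac{1}{41}\right) 162 + 958\right) - 160 = \left(- \frac{162}{41} + 958\right) - 160 = \frac{39116}{41} - 160 = \frac{32556}{41}$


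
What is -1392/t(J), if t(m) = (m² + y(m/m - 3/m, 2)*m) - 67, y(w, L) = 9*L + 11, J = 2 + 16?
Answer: -1392/779 ≈ -1.7869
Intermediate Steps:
J = 18
y(w, L) = 11 + 9*L
t(m) = -67 + m² + 29*m (t(m) = (m² + (11 + 9*2)*m) - 67 = (m² + (11 + 18)*m) - 67 = (m² + 29*m) - 67 = -67 + m² + 29*m)
-1392/t(J) = -1392/(-67 + 18² + 29*18) = -1392/(-67 + 324 + 522) = -1392/779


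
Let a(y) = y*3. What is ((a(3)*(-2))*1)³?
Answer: -5832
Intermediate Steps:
a(y) = 3*y
((a(3)*(-2))*1)³ = (((3*3)*(-2))*1)³ = ((9*(-2))*1)³ = (-18*1)³ = (-18)³ = -5832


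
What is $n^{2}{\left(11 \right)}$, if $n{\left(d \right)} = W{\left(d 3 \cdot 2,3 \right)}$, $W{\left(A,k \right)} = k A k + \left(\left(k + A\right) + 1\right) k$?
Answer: $646416$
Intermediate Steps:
$W{\left(A,k \right)} = A k^{2} + k \left(1 + A + k\right)$ ($W{\left(A,k \right)} = A k k + \left(\left(A + k\right) + 1\right) k = A k^{2} + \left(1 + A + k\right) k = A k^{2} + k \left(1 + A + k\right)$)
$n{\left(d \right)} = 12 + 72 d$ ($n{\left(d \right)} = 3 \left(1 + d 3 \cdot 2 + 3 + d 3 \cdot 2 \cdot 3\right) = 3 \left(1 + 3 d 2 + 3 + 3 d 2 \cdot 3\right) = 3 \left(1 + 6 d + 3 + 6 d 3\right) = 3 \left(1 + 6 d + 3 + 18 d\right) = 3 \left(4 + 24 d\right) = 12 + 72 d$)
$n^{2}{\left(11 \right)} = \left(12 + 72 \cdot 11\right)^{2} = \left(12 + 792\right)^{2} = 804^{2} = 646416$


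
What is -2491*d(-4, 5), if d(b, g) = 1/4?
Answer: -2491/4 ≈ -622.75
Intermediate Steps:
d(b, g) = 1/4
-2491*d(-4, 5) = -2491*1/4 = -2491/4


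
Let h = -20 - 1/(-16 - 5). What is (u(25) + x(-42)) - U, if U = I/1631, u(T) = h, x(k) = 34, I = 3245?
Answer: 59000/4893 ≈ 12.058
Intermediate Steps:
h = -419/21 (h = -20 - 1/(-21) = -20 - 1*(-1/21) = -20 + 1/21 = -419/21 ≈ -19.952)
u(T) = -419/21
U = 3245/1631 ≈ 1.9896
(u(25) + x(-42)) - U = (-419/21 + 34) - 1*3245/1631 = 295/21 - 3245/1631 = 59000/4893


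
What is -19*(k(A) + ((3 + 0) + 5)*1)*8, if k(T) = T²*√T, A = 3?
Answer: -1216 - 1368*√3 ≈ -3585.4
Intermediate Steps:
k(T) = T^(5/2)
-19*(k(A) + ((3 + 0) + 5)*1)*8 = -19*(3^(5/2) + ((3 + 0) + 5)*1)*8 = -19*(9*√3 + (3 + 5)*1)*8 = -19*(9*√3 + 8*1)*8 = -19*(9*√3 + 8)*8 = -19*(8 + 9*√3)*8 = (-152 - 171*√3)*8 = -1216 - 1368*√3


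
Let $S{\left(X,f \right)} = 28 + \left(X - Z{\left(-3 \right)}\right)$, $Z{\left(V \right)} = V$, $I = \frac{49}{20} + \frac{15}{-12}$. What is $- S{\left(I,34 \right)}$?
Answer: $- \frac{161}{5} \approx -32.2$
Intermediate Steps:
$I = \frac{6}{5}$ ($I = 49 \cdot \frac{1}{20} + 15 \left(- \frac{1}{12}\right) = \frac{49}{20} - \frac{5}{4} = \frac{6}{5} \approx 1.2$)
$S{\left(X,f \right)} = 31 + X$ ($S{\left(X,f \right)} = 28 + \left(X - -3\right) = 28 + \left(X + 3\right) = 28 + \left(3 + X\right) = 31 + X$)
$- S{\left(I,34 \right)} = - (31 + \frac{6}{5}) = \left(-1\right) \frac{161}{5} = - \frac{161}{5}$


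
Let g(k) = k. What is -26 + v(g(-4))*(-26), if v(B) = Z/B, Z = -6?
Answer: -65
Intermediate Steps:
v(B) = -6/B
-26 + v(g(-4))*(-26) = -26 - 6/(-4)*(-26) = -26 - 6*(-1/4)*(-26) = -26 + (3/2)*(-26) = -26 - 39 = -65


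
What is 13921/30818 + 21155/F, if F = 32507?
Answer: 1104484737/1001800726 ≈ 1.1025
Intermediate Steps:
13921/30818 + 21155/F = 13921/30818 + 21155/32507 = 1104484737/1001800726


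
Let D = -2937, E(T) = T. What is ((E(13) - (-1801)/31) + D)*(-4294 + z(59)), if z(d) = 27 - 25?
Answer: 381314156/31 ≈ 1.2300e+7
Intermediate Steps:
z(d) = 2
((E(13) - (-1801)/31) + D)*(-4294 + z(59)) = ((13 - (-1801)/31) - 2937)*(-4294 + 2) = ((13 - (-1801)/31) - 2937)*(-4292) = ((13 - 1*(-1801/31)) - 2937)*(-4292) = ((13 + 1801/31) - 2937)*(-4292) = (2204/31 - 2937)*(-4292) = -88843/31*(-4292) = 381314156/31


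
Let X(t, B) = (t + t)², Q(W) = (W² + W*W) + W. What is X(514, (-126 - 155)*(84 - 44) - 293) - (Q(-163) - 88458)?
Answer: 1092267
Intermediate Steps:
Q(W) = W + 2*W² (Q(W) = (W² + W²) + W = 2*W² + W = W + 2*W²)
X(t, B) = 4*t² (X(t, B) = (2*t)² = 4*t²)
X(514, (-126 - 155)*(84 - 44) - 293) - (Q(-163) - 88458) = 4*514² - (-163*(1 + 2*(-163)) - 88458) = 4*264196 - (-163*(1 - 326) - 88458) = 1056784 - (-163*(-325) - 88458) = 1056784 - (52975 - 88458) = 1056784 - 1*(-35483) = 1056784 + 35483 = 1092267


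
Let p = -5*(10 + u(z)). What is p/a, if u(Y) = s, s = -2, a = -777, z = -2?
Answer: 40/777 ≈ 0.051480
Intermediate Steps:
u(Y) = -2
p = -40 (p = -5*(10 - 2) = -5*8 = -40)
p/a = -40/(-777) = -40*(-1/777) = 40/777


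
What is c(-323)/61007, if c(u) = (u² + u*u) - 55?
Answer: 208603/61007 ≈ 3.4193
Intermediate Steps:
c(u) = -55 + 2*u² (c(u) = (u² + u²) - 55 = 2*u² - 55 = -55 + 2*u²)
c(-323)/61007 = (-55 + 2*(-323)²)/61007 = (-55 + 2*104329)*(1/61007) = (-55 + 208658)*(1/61007) = 208603*(1/61007) = 208603/61007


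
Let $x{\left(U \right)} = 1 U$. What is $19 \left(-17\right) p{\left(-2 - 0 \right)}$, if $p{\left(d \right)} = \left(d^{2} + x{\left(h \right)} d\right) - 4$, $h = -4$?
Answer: $-2584$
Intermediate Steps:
$x{\left(U \right)} = U$
$p{\left(d \right)} = -4 + d^{2} - 4 d$ ($p{\left(d \right)} = \left(d^{2} - 4 d\right) - 4 = -4 + d^{2} - 4 d$)
$19 \left(-17\right) p{\left(-2 - 0 \right)} = 19 \left(-17\right) \left(-4 + \left(-2 - 0\right)^{2} - 4 \left(-2 - 0\right)\right) = - 323 \left(-4 + \left(-2 + 0\right)^{2} - 4 \left(-2 + 0\right)\right) = - 323 \left(-4 + \left(-2\right)^{2} - -8\right) = - 323 \left(-4 + 4 + 8\right) = \left(-323\right) 8 = -2584$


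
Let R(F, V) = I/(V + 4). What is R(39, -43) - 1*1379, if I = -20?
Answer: -53761/39 ≈ -1378.5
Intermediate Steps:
R(F, V) = -20/(4 + V) (R(F, V) = -20/(V + 4) = -20/(4 + V))
R(39, -43) - 1*1379 = -20/(4 - 43) - 1*1379 = -20/(-39) - 1379 = -20*(-1/39) - 1379 = 20/39 - 1379 = -53761/39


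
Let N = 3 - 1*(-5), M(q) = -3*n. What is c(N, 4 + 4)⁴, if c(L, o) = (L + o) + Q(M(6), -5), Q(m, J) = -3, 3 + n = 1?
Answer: 28561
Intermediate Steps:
n = -2 (n = -3 + 1 = -2)
M(q) = 6 (M(q) = -3*(-2) = 6)
N = 8 (N = 3 + 5 = 8)
c(L, o) = -3 + L + o (c(L, o) = (L + o) - 3 = -3 + L + o)
c(N, 4 + 4)⁴ = (-3 + 8 + (4 + 4))⁴ = (-3 + 8 + 8)⁴ = 13⁴ = 28561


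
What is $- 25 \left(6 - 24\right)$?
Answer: $450$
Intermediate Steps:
$- 25 \left(6 - 24\right) = \left(-25\right) \left(-18\right) = 450$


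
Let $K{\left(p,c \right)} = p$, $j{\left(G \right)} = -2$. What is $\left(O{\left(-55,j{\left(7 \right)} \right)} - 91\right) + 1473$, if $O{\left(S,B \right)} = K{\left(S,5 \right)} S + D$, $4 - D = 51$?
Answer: $4360$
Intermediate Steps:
$D = -47$ ($D = 4 - 51 = -47$)
$O{\left(S,B \right)} = -47 + S^{2}$ ($O{\left(S,B \right)} = S S - 47 = S^{2} - 47 = -47 + S^{2}$)
$\left(O{\left(-55,j{\left(7 \right)} \right)} - 91\right) + 1473 = \left(\left(-47 + \left(-55\right)^{2}\right) - 91\right) + 1473 = \left(\left(-47 + 3025\right) - 91\right) + 1473 = \left(2978 - 91\right) + 1473 = 2887 + 1473 = 4360$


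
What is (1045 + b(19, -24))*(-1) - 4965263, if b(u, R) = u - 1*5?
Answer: -4966322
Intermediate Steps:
b(u, R) = -5 + u (b(u, R) = u - 5 = -5 + u)
(1045 + b(19, -24))*(-1) - 4965263 = (1045 + (-5 + 19))*(-1) - 4965263 = (1045 + 14)*(-1) - 4965263 = 1059*(-1) - 4965263 = -1059 - 4965263 = -4966322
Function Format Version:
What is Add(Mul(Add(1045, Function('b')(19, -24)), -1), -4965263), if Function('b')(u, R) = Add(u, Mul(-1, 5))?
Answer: -4966322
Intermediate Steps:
Function('b')(u, R) = Add(-5, u) (Function('b')(u, R) = Add(u, -5) = Add(-5, u))
Add(Mul(Add(1045, Function('b')(19, -24)), -1), -4965263) = Add(Mul(Add(1045, Add(-5, 19)), -1), -4965263) = Add(Mul(Add(1045, 14), -1), -4965263) = Add(Mul(1059, -1), -4965263) = Add(-1059, -4965263) = -4966322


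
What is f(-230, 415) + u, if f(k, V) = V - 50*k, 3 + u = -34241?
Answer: -22329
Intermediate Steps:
u = -34244 (u = -3 - 34241 = -34244)
f(-230, 415) + u = (415 - 50*(-230)) - 34244 = (415 + 11500) - 34244 = 11915 - 34244 = -22329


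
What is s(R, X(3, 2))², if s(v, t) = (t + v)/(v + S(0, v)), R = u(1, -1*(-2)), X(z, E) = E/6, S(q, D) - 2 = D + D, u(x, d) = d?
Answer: 49/576 ≈ 0.085069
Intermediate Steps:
S(q, D) = 2 + 2*D (S(q, D) = 2 + (D + D) = 2 + 2*D)
X(z, E) = E/6 (X(z, E) = E*(⅙) = E/6)
R = 2 (R = -1*(-2) = 2)
s(v, t) = (t + v)/(2 + 3*v) (s(v, t) = (t + v)/(v + (2 + 2*v)) = (t + v)/(2 + 3*v))
s(R, X(3, 2))² = (((⅙)*2 + 2)/(2 + 3*2))² = ((⅓ + 2)/(2 + 6))² = ((7/3)/8)² = ((⅛)*(7/3))² = (7/24)² = 49/576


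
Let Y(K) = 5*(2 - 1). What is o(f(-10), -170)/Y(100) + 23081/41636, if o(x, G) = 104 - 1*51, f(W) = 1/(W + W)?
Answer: 2322113/208180 ≈ 11.154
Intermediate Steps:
f(W) = 1/(2*W)
o(x, G) = 53 (o(x, G) = 104 - 51 = 53)
Y(K) = 5 (Y(K) = 5*1 = 5)
o(f(-10), -170)/Y(100) + 23081/41636 = 53/5 + 23081/41636 = 2322113/208180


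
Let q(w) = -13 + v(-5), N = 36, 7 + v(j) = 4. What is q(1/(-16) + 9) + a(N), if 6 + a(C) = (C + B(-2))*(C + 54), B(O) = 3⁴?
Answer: 10508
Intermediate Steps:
v(j) = -3 (v(j) = -7 + 4 = -3)
q(w) = -16 (q(w) = -13 - 3 = -16)
B(O) = 81
a(C) = -6 + (54 + C)*(81 + C) (a(C) = -6 + (C + 81)*(C + 54) = -6 + (81 + C)*(54 + C) = -6 + (54 + C)*(81 + C))
q(1/(-16) + 9) + a(N) = -16 + (4368 + 36² + 135*36) = -16 + (4368 + 1296 + 4860) = -16 + 10524 = 10508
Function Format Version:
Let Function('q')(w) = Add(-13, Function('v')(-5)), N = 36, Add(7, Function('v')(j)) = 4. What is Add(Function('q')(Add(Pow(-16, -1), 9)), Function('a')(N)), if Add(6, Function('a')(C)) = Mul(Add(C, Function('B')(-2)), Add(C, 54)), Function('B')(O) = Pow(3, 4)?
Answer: 10508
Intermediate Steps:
Function('v')(j) = -3 (Function('v')(j) = Add(-7, 4) = -3)
Function('q')(w) = -16 (Function('q')(w) = Add(-13, -3) = -16)
Function('B')(O) = 81
Function('a')(C) = Add(-6, Mul(Add(54, C), Add(81, C))) (Function('a')(C) = Add(-6, Mul(Add(C, 81), Add(C, 54))) = Add(-6, Mul(Add(81, C), Add(54, C))) = Add(-6, Mul(Add(54, C), Add(81, C))))
Add(Function('q')(Add(Pow(-16, -1), 9)), Function('a')(N)) = Add(-16, Add(4368, Pow(36, 2), Mul(135, 36))) = Add(-16, Add(4368, 1296, 4860)) = Add(-16, 10524) = 10508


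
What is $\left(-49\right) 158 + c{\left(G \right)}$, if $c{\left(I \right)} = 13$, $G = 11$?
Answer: $-7729$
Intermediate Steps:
$\left(-49\right) 158 + c{\left(G \right)} = \left(-49\right) 158 + 13 = -7742 + 13 = -7729$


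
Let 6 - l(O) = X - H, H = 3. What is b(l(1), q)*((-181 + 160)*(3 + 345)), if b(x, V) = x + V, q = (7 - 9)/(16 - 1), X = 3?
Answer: -214368/5 ≈ -42874.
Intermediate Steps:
q = -2/15 ≈ -0.13333
l(O) = 6 (l(O) = 6 - (3 - 1*3) = 6 - (3 - 3) = 6 - 1*0 = 6 + 0 = 6)
b(x, V) = V + x
b(l(1), q)*((-181 + 160)*(3 + 345)) = (-2/15 + 6)*((-181 + 160)*(3 + 345)) = 88*(-21*348)/15 = (88/15)*(-7308) = -214368/5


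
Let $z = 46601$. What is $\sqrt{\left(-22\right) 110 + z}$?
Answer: $3 \sqrt{4909} \approx 210.19$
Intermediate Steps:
$\sqrt{\left(-22\right) 110 + z} = \sqrt{\left(-22\right) 110 + 46601} = \sqrt{-2420 + 46601} = \sqrt{44181} = 3 \sqrt{4909}$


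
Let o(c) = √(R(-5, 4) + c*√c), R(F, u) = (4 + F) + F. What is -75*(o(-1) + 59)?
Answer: -4425 - 75*√(-6 - I) ≈ -4440.3 + 184.34*I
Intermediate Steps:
R(F, u) = 4 + 2*F
o(c) = √(-6 + c^(3/2)) (o(c) = √((4 + 2*(-5)) + c*√c) = √((4 - 10) + c^(3/2)) = √(-6 + c^(3/2)))
-75*(o(-1) + 59) = -75*(√(-6 + (-1)^(3/2)) + 59) = -75*(√(-6 - I) + 59) = -75*(59 + √(-6 - I)) = -4425 - 75*√(-6 - I)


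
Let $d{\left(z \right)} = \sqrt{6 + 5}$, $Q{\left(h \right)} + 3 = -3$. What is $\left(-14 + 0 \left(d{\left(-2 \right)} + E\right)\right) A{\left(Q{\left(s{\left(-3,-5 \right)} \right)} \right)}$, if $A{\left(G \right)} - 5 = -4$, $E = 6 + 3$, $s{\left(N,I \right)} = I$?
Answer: $-14$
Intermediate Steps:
$E = 9$
$Q{\left(h \right)} = -6$ ($Q{\left(h \right)} = -3 - 3 = -6$)
$A{\left(G \right)} = 1$ ($A{\left(G \right)} = 5 - 4 = 1$)
$d{\left(z \right)} = \sqrt{11}$
$\left(-14 + 0 \left(d{\left(-2 \right)} + E\right)\right) A{\left(Q{\left(s{\left(-3,-5 \right)} \right)} \right)} = \left(-14 + 0 \left(\sqrt{11} + 9\right)\right) 1 = \left(-14 + 0 \left(9 + \sqrt{11}\right)\right) 1 = \left(-14 + 0\right) 1 = \left(-14\right) 1 = -14$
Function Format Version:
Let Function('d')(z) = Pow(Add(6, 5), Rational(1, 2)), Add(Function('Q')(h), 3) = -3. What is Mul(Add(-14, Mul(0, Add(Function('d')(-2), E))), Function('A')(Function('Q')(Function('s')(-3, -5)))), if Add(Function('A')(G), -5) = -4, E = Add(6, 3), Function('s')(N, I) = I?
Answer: -14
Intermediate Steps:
E = 9
Function('Q')(h) = -6 (Function('Q')(h) = Add(-3, -3) = -6)
Function('A')(G) = 1 (Function('A')(G) = Add(5, -4) = 1)
Function('d')(z) = Pow(11, Rational(1, 2))
Mul(Add(-14, Mul(0, Add(Function('d')(-2), E))), Function('A')(Function('Q')(Function('s')(-3, -5)))) = Mul(Add(-14, Mul(0, Add(Pow(11, Rational(1, 2)), 9))), 1) = Mul(Add(-14, Mul(0, Add(9, Pow(11, Rational(1, 2))))), 1) = Mul(Add(-14, 0), 1) = Mul(-14, 1) = -14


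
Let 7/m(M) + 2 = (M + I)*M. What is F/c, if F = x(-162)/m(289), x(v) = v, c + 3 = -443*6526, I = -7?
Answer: 13202352/20237147 ≈ 0.65238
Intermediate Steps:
c = -2891021 (c = -3 - 443*6526 = -3 - 2891018 = -2891021)
m(M) = 7/(-2 + M*(-7 + M)) (m(M) = 7/(-2 + (M - 7)*M) = 7/(-2 + (-7 + M)*M) = 7/(-2 + M*(-7 + M)))
F = -13202352/7 (F = -162/(7/(-2 + 289**2 - 7*289)) = -162/(7/(-2 + 83521 - 2023)) = -162/(7/81496) = -162/(7*(1/81496)) = -162/7/81496 = -162*81496/7 = -13202352/7 ≈ -1.8861e+6)
F/c = -13202352/7/(-2891021) = -13202352/7*(-1/2891021) = 13202352/20237147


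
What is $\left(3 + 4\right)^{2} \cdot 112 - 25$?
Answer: $5463$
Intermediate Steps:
$\left(3 + 4\right)^{2} \cdot 112 - 25 = 7^{2} \cdot 112 - 25 = 49 \cdot 112 - 25 = 5488 - 25 = 5463$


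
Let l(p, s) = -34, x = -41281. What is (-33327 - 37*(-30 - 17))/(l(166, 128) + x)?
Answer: 31588/41315 ≈ 0.76456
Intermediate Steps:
(-33327 - 37*(-30 - 17))/(l(166, 128) + x) = (-33327 - 37*(-30 - 17))/(-34 - 41281) = (-33327 - 37*(-47))/(-41315) = (-33327 + 1739)*(-1/41315) = -31588*(-1/41315) = 31588/41315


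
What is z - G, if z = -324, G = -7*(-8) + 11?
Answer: -391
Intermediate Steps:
G = 67 (G = 56 + 11 = 67)
z - G = -324 - 1*67 = -324 - 67 = -391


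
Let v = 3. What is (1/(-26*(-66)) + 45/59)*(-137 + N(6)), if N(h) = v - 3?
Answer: -10587223/101244 ≈ -104.57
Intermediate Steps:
N(h) = 0 (N(h) = 3 - 3 = 0)
(1/(-26*(-66)) + 45/59)*(-137 + N(6)) = (1/(-26*(-66)) + 45/59)*(-137 + 0) = (-1/26*(-1/66) + 45*(1/59))*(-137) = (1/1716 + 45/59)*(-137) = (77279/101244)*(-137) = -10587223/101244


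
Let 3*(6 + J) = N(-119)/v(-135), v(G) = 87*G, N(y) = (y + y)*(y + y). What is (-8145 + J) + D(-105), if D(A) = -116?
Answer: -291344389/35235 ≈ -8268.6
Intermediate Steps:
N(y) = 4*y² (N(y) = (2*y)*(2*y) = 4*y²)
J = -268054/35235 (J = -6 + ((4*(-119)²)/((87*(-135))))/3 = -6 + ((4*14161)/(-11745))/3 = -6 + (56644*(-1/11745))/3 = -6 + (⅓)*(-56644/11745) = -6 - 56644/35235 = -268054/35235 ≈ -7.6076)
(-8145 + J) + D(-105) = (-8145 - 268054/35235) - 116 = -287257129/35235 - 116 = -291344389/35235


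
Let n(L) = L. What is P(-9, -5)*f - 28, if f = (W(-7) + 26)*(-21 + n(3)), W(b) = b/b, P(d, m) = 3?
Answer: -1486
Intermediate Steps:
W(b) = 1
f = -486 (f = (1 + 26)*(-21 + 3) = 27*(-18) = -486)
P(-9, -5)*f - 28 = 3*(-486) - 28 = -1458 - 28 = -1486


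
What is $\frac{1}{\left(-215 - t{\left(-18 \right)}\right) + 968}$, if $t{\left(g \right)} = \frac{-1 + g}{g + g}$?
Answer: $\frac{36}{27089} \approx 0.001329$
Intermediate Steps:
$t{\left(g \right)} = \frac{-1 + g}{2 g}$
$\frac{1}{\left(-215 - t{\left(-18 \right)}\right) + 968} = \frac{1}{\left(-215 - \frac{-1 - 18}{2 \left(-18\right)}\right) + 968} = \frac{1}{\left(-215 - \frac{1}{2} \left(- \frac{1}{18}\right) \left(-19\right)\right) + 968} = \frac{1}{\left(-215 - \frac{19}{36}\right) + 968} = \frac{1}{- \frac{7759}{36} + 968} = \frac{1}{\frac{27089}{36}} = \frac{36}{27089}$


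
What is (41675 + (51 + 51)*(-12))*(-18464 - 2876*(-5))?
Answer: -165201884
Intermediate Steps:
(41675 + (51 + 51)*(-12))*(-18464 - 2876*(-5)) = (41675 + 102*(-12))*(-18464 + 14380) = (41675 - 1224)*(-4084) = 40451*(-4084) = -165201884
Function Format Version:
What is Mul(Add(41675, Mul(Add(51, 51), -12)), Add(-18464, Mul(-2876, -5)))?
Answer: -165201884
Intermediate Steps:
Mul(Add(41675, Mul(Add(51, 51), -12)), Add(-18464, Mul(-2876, -5))) = Mul(Add(41675, Mul(102, -12)), Add(-18464, 14380)) = Mul(Add(41675, -1224), -4084) = Mul(40451, -4084) = -165201884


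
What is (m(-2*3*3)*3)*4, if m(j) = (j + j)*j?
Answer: 7776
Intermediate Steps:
m(j) = 2*j² (m(j) = (2*j)*j = 2*j²)
(m(-2*3*3)*3)*4 = ((2*(-2*3*3)²)*3)*4 = ((2*(-6*3)²)*3)*4 = ((2*(-18)²)*3)*4 = ((2*324)*3)*4 = (648*3)*4 = 1944*4 = 7776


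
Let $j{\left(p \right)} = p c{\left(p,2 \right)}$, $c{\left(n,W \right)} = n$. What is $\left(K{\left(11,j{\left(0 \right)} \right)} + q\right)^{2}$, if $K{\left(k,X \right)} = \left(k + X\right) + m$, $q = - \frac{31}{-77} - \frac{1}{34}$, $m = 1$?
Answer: $\frac{1049306449}{6853924} \approx 153.1$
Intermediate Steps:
$q = \frac{977}{2618}$ ($q = \left(-31\right) \left(- \frac{1}{77}\right) - \frac{1}{34} = \frac{31}{77} - \frac{1}{34} = \frac{977}{2618} \approx 0.37319$)
$j{\left(p \right)} = p^{2}$ ($j{\left(p \right)} = p p = p^{2}$)
$K{\left(k,X \right)} = 1 + X + k$ ($K{\left(k,X \right)} = \left(k + X\right) + 1 = \left(X + k\right) + 1 = 1 + X + k$)
$\left(K{\left(11,j{\left(0 \right)} \right)} + q\right)^{2} = \left(\left(1 + 0^{2} + 11\right) + \frac{977}{2618}\right)^{2} = \left(\left(1 + 0 + 11\right) + \frac{977}{2618}\right)^{2} = \left(12 + \frac{977}{2618}\right)^{2} = \left(\frac{32393}{2618}\right)^{2} = \frac{1049306449}{6853924}$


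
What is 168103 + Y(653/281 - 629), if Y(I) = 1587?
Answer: 169690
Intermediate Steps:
168103 + Y(653/281 - 629) = 168103 + 1587 = 169690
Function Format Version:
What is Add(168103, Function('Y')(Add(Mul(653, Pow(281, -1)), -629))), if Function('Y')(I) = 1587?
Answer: 169690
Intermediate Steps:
Add(168103, Function('Y')(Add(Mul(653, Pow(281, -1)), -629))) = Add(168103, 1587) = 169690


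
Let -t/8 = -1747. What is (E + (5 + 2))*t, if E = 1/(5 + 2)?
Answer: 698800/7 ≈ 99829.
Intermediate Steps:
t = 13976 (t = -8*(-1747) = 13976)
E = ⅐ (E = 1/7 = ⅐ ≈ 0.14286)
(E + (5 + 2))*t = (⅐ + (5 + 2))*13976 = (⅐ + 7)*13976 = (50/7)*13976 = 698800/7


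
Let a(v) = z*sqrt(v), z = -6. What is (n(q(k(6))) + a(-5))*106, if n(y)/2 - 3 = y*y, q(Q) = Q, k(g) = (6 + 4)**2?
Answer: 2120636 - 636*I*sqrt(5) ≈ 2.1206e+6 - 1422.1*I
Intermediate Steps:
k(g) = 100 (k(g) = 10**2 = 100)
n(y) = 6 + 2*y**2 (n(y) = 6 + 2*(y*y) = 6 + 2*y**2)
a(v) = -6*sqrt(v)
(n(q(k(6))) + a(-5))*106 = ((6 + 2*100**2) - 6*I*sqrt(5))*106 = ((6 + 2*10000) - 6*I*sqrt(5))*106 = ((6 + 20000) - 6*I*sqrt(5))*106 = (20006 - 6*I*sqrt(5))*106 = 2120636 - 636*I*sqrt(5)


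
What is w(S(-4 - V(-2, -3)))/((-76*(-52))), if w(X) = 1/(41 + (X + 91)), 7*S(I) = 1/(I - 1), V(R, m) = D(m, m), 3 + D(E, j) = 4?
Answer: 21/10952968 ≈ 1.9173e-6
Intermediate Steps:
D(E, j) = 1 (D(E, j) = -3 + 4 = 1)
V(R, m) = 1
S(I) = 1/(7*(-1 + I)) (S(I) = 1/(7*(I - 1)) = 1/(7*(-1 + I)))
w(X) = 1/(132 + X) (w(X) = 1/(41 + (91 + X)) = 1/(132 + X))
w(S(-4 - V(-2, -3)))/((-76*(-52))) = 1/((132 + 1/(7*(-1 + (-4 - 1*1))))*((-76*(-52)))) = 1/((132 + 1/(7*(-1 + (-4 - 1))))*3952) = (1/3952)/(132 + 1/(7*(-1 - 5))) = (1/3952)/(132 + (1/7)/(-6)) = (1/3952)/(132 + (1/7)*(-1/6)) = (1/3952)/(132 - 1/42) = (1/3952)/(5543/42) = (42/5543)*(1/3952) = 21/10952968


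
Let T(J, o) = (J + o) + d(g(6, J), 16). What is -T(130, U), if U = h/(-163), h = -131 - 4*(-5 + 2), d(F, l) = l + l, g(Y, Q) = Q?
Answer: -26525/163 ≈ -162.73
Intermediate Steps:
d(F, l) = 2*l
h = -119 (h = -131 - 4*(-3) = -131 + 12 = -119)
U = 119/163 (U = -119/(-163) = -119*(-1/163) = 119/163 ≈ 0.73006)
T(J, o) = 32 + J + o (T(J, o) = (J + o) + 2*16 = (J + o) + 32 = 32 + J + o)
-T(130, U) = -(32 + 130 + 119/163) = -1*26525/163 = -26525/163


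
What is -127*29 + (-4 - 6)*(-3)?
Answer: -3653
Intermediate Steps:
-127*29 + (-4 - 6)*(-3) = -3683 - 10*(-3) = -3683 + 30 = -3653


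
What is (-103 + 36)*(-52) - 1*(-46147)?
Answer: 49631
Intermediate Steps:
(-103 + 36)*(-52) - 1*(-46147) = -67*(-52) + 46147 = 3484 + 46147 = 49631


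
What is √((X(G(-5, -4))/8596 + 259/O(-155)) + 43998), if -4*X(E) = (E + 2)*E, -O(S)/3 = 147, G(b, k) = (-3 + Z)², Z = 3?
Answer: √19402859/21 ≈ 209.76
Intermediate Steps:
G(b, k) = 0 (G(b, k) = (-3 + 3)² = 0² = 0)
O(S) = -441 (O(S) = -3*147 = -441)
X(E) = -E*(2 + E)/4 (X(E) = -(E + 2)*E/4 = -(2 + E)*E/4 = -E*(2 + E)/4)
√((X(G(-5, -4))/8596 + 259/O(-155)) + 43998) = √((-¼*0*(2 + 0)/8596 + 259/(-441)) + 43998) = √((-¼*0*2*(1/8596) + 259*(-1/441)) + 43998) = √((0*(1/8596) - 37/63) + 43998) = √((0 - 37/63) + 43998) = √(-37/63 + 43998) = √(2771837/63) = √19402859/21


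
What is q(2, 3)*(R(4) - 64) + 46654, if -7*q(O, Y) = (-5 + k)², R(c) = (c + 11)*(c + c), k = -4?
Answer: 46006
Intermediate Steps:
R(c) = 2*c*(11 + c) (R(c) = (11 + c)*(2*c) = 2*c*(11 + c))
q(O, Y) = -81/7 (q(O, Y) = -(-5 - 4)²/7 = -⅐*(-9)² = -⅐*81 = -81/7)
q(2, 3)*(R(4) - 64) + 46654 = -81*(2*4*(11 + 4) - 64)/7 + 46654 = -81*(2*4*15 - 64)/7 + 46654 = -81*(120 - 64)/7 + 46654 = -81/7*56 + 46654 = -648 + 46654 = 46006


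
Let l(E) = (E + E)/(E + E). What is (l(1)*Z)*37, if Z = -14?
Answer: -518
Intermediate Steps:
l(E) = 1 (l(E) = (2*E)/((2*E)) = (2*E)*(1/(2*E)) = 1)
(l(1)*Z)*37 = (1*(-14))*37 = -14*37 = -518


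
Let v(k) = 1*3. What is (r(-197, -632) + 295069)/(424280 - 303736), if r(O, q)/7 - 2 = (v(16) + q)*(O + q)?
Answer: 1972585/60272 ≈ 32.728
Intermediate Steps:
v(k) = 3
r(O, q) = 14 + 7*(3 + q)*(O + q) (r(O, q) = 14 + 7*((3 + q)*(O + q)) = 14 + 7*(3 + q)*(O + q))
(r(-197, -632) + 295069)/(424280 - 303736) = ((14 + 7*(-632)**2 + 21*(-197) + 21*(-632) + 7*(-197)*(-632)) + 295069)/(424280 - 303736) = ((14 + 7*399424 - 4137 - 13272 + 871528) + 295069)/120544 = ((14 + 2795968 - 4137 - 13272 + 871528) + 295069)*(1/120544) = (3650101 + 295069)*(1/120544) = 3945170*(1/120544) = 1972585/60272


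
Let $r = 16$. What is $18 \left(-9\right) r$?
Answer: $-2592$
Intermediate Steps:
$18 \left(-9\right) r = 18 \left(-9\right) 16 = \left(-162\right) 16 = -2592$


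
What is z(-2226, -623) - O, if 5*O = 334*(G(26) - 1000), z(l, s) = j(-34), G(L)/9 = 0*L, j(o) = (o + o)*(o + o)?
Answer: 71424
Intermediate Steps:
j(o) = 4*o² (j(o) = (2*o)*(2*o) = 4*o²)
G(L) = 0 (G(L) = 9*(0*L) = 9*0 = 0)
z(l, s) = 4624 (z(l, s) = 4*(-34)² = 4*1156 = 4624)
O = -66800 (O = (334*(0 - 1000))/5 = (334*(-1000))/5 = (⅕)*(-334000) = -66800)
z(-2226, -623) - O = 4624 - 1*(-66800) = 4624 + 66800 = 71424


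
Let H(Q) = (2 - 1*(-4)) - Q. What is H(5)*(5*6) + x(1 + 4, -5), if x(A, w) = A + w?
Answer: 30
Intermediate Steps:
H(Q) = 6 - Q (H(Q) = (2 + 4) - Q = 6 - Q)
H(5)*(5*6) + x(1 + 4, -5) = (6 - 1*5)*(5*6) + ((1 + 4) - 5) = (6 - 5)*30 + (5 - 5) = 1*30 + 0 = 30 + 0 = 30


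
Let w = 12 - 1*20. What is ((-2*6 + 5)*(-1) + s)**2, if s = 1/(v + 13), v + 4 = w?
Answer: 64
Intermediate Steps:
w = -8 (w = 12 - 20 = -8)
v = -12 (v = -4 - 8 = -12)
s = 1 (s = 1/(-12 + 13) = 1/1 = 1)
((-2*6 + 5)*(-1) + s)**2 = ((-2*6 + 5)*(-1) + 1)**2 = ((-12 + 5)*(-1) + 1)**2 = (-7*(-1) + 1)**2 = (7 + 1)**2 = 8**2 = 64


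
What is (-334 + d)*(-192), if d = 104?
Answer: 44160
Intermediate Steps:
(-334 + d)*(-192) = (-334 + 104)*(-192) = -230*(-192) = 44160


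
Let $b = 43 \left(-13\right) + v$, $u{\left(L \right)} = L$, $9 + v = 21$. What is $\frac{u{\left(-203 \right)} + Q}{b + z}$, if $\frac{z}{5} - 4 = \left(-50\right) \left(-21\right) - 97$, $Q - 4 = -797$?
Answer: $- \frac{498}{2119} \approx -0.23502$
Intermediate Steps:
$v = 12$ ($v = -9 + 21 = 12$)
$Q = -793$ ($Q = 4 - 797 = -793$)
$b = -547$ ($b = 43 \left(-13\right) + 12 = -559 + 12 = -547$)
$z = 4785$ ($z = 20 + 5 \left(\left(-50\right) \left(-21\right) - 97\right) = 20 + 5 \left(1050 - 97\right) = 20 + 5 \cdot 953 = 20 + 4765 = 4785$)
$\frac{u{\left(-203 \right)} + Q}{b + z} = \frac{-203 - 793}{-547 + 4785} = - \frac{996}{4238} = \left(-996\right) \frac{1}{4238} = - \frac{498}{2119}$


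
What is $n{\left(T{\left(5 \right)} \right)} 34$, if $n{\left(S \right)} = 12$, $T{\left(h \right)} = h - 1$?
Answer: $408$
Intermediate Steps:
$T{\left(h \right)} = -1 + h$ ($T{\left(h \right)} = h - 1 = -1 + h$)
$n{\left(T{\left(5 \right)} \right)} 34 = 12 \cdot 34 = 408$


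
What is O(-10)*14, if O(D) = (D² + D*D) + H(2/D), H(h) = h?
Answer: 13986/5 ≈ 2797.2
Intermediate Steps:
O(D) = 2/D + 2*D² (O(D) = (D² + D*D) + 2/D = (D² + D²) + 2/D = 2*D² + 2/D = 2/D + 2*D²)
O(-10)*14 = (2*(1 + (-10)³)/(-10))*14 = (2*(-⅒)*(1 - 1000))*14 = (2*(-⅒)*(-999))*14 = (999/5)*14 = 13986/5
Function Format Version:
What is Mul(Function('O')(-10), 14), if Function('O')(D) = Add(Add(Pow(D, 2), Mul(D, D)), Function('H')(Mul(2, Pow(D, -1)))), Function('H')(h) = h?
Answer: Rational(13986, 5) ≈ 2797.2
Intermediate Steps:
Function('O')(D) = Add(Mul(2, Pow(D, -1)), Mul(2, Pow(D, 2))) (Function('O')(D) = Add(Add(Pow(D, 2), Mul(D, D)), Mul(2, Pow(D, -1))) = Add(Add(Pow(D, 2), Pow(D, 2)), Mul(2, Pow(D, -1))) = Add(Mul(2, Pow(D, 2)), Mul(2, Pow(D, -1))) = Add(Mul(2, Pow(D, -1)), Mul(2, Pow(D, 2))))
Mul(Function('O')(-10), 14) = Mul(Mul(2, Pow(-10, -1), Add(1, Pow(-10, 3))), 14) = Mul(Mul(2, Rational(-1, 10), Add(1, -1000)), 14) = Mul(Mul(2, Rational(-1, 10), -999), 14) = Mul(Rational(999, 5), 14) = Rational(13986, 5)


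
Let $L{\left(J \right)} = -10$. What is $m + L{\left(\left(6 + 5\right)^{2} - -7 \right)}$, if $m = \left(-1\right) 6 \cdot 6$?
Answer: $-46$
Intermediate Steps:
$m = -36$ ($m = \left(-6\right) 6 = -36$)
$m + L{\left(\left(6 + 5\right)^{2} - -7 \right)} = -36 - 10 = -46$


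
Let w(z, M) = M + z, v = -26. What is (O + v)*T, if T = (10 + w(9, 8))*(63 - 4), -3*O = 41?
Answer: -63189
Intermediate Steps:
O = -41/3 (O = -1/3*41 = -41/3 ≈ -13.667)
T = 1593 (T = (10 + (8 + 9))*(63 - 4) = (10 + 17)*59 = 27*59 = 1593)
(O + v)*T = (-41/3 - 26)*1593 = -119/3*1593 = -63189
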